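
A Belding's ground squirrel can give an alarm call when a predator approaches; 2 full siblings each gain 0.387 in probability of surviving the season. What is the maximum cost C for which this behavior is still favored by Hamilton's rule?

0.387

r to a full sibling = 1/2 (full sibs share both parents — two paths of length 2: r = 2·(1/2)^2 = 1/2).
Hamilton's rule: n·r·B > C, so the trait is favored while C < n·r·B = 2·0.5·0.387 = 0.387.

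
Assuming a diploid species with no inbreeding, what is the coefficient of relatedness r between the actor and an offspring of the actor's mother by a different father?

Each parent–offspring link contributes a factor of 1/2, and independent paths through distinct common ancestors add.
Half-sibs share one parent — one path of length 2: r = (1/2)^2 = 1/4.

0.25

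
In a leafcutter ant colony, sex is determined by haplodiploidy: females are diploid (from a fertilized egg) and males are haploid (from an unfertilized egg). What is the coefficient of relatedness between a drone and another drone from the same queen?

0.5

Haploid brothers each carry a random half of the queen's diploid genome, so on average they share half: r = 1/2.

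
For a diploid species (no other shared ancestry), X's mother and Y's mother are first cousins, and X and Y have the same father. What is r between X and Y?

Independent pedigree routes through distinct common ancestors add.
X and Y are related in two ways: second cousins through their mothers (r = 1/32) and half-sibs through their shared father (r = 1/4).
r = 1/32 + 1/4 = 9/32 = 0.28125.

0.28125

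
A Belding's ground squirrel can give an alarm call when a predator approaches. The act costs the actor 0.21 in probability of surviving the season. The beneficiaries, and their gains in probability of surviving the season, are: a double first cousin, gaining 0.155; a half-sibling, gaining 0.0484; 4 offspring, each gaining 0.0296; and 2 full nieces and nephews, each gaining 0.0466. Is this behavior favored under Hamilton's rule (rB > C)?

No

Hamilton's rule: the trait is favored when the sum of r·B over every recipient exceeds the actor's cost C.
r to a double first cousin = 0.25 (double first cousins share both grandparent pairs — four paths of length 4: r = 4·(1/2)^4 = 1/4).
r to a half-sibling = 0.25 (half-sibs share one parent — one path of length 2: r = (1/2)^2 = 1/4).
r to an offspring = 0.5 (one parent–offspring link: r = (1/2)^1 = 1/2).
r to a full niece or nephew = 1/4 (full aunt/uncle↔niece/nephew: two paths of length 3 through the shared grandparent pair: r = 2·(1/2)^3 = 1/4).
Summing one r·B term per recipient: 1·0.25·0.155 + 1·0.25·0.0484 + 4·0.5·0.0296 + 2·0.25·0.0466 = 0.13335.
0.13335 < 0.21: the indirect benefit is less than the cost.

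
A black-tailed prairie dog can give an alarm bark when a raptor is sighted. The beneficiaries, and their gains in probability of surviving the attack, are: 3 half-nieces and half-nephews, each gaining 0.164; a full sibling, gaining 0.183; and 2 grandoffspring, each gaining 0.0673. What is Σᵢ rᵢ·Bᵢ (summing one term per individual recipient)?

0.18665

r to a half-niece or half-nephew = 0.125 (half-aunt/uncle↔niece/nephew: one path of length 3: r = (1/2)^3 = 1/8).
r to a full sibling = 0.5 (full sibs share both parents — two paths of length 2: r = 2·(1/2)^2 = 1/2).
r to a grandoffspring = 0.25 (two parent–offspring links: r = (1/2)^2 = 1/4).
Summing one r·B term per recipient: 3·0.125·0.164 + 1·0.5·0.183 + 2·0.25·0.0673 = 0.18665.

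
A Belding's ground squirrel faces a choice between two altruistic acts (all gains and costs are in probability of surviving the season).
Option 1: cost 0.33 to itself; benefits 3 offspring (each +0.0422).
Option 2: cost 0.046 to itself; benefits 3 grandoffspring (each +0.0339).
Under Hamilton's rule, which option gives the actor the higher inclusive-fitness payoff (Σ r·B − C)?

Option 1: r to an offspring = 0.5.
Option 1: Σ r·B − C = (3·0.5·0.0422) − 0.33 = -0.2667.
Option 2: r to a grandoffspring = 0.25.
Option 2: Σ r·B − C = (3·0.25·0.0339) − 0.046 = -0.020575.
Option 2 has the higher net inclusive-fitness payoff.

Option 2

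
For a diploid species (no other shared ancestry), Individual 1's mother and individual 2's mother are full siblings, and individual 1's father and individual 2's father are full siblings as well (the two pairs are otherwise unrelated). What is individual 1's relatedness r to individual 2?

Independent pedigree routes through distinct common ancestors add.
Individual 1 and individual 2 are related in two ways: first cousins through their mothers (r = 1/8) and first cousins through their fathers (r = 1/8) — i.e. double first cousins.
r = 1/8 + 1/8 = 0.25.

0.25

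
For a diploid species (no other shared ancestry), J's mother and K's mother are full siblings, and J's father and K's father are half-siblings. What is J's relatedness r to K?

0.1875

Relatedness sums over independent paths through distinct common ancestors.
J and K are related in two ways: first cousins through their mothers (r = 1/8) and half first cousins through their fathers (r = 1/16).
r = 1/8 + 1/16 = 0.1875.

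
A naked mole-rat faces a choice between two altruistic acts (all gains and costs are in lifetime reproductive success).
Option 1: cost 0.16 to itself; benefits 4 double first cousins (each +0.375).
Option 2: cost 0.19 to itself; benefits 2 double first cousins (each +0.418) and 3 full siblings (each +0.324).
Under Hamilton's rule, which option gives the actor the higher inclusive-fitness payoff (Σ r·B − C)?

Option 1: r to a double first cousin = 0.25.
Option 1: Σ r·B − C = (4·0.25·0.375) − 0.16 = 0.215.
Option 2: r to a double first cousin = 0.25.
Option 2: r to a full sibling = 0.5.
Option 2: Σ r·B − C = (2·0.25·0.418 + 3·0.5·0.324) − 0.19 = 0.505.
Option 2 has the higher net inclusive-fitness payoff.

Option 2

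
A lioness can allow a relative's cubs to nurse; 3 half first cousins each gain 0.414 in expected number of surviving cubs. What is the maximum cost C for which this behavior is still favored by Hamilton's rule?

0.077625

r to a half first cousin = 0.0625 (half first cousins share one grandparent — one path of length 4: r = (1/2)^4 = 1/16).
Hamilton's rule: n·r·B > C, so the trait is favored while C < n·r·B = 3·0.0625·0.414 = 0.077625.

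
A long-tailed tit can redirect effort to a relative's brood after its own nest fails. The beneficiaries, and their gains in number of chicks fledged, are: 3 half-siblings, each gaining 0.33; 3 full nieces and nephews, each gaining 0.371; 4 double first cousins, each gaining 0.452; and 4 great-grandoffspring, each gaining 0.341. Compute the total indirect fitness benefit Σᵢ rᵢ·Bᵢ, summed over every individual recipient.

1.14825

r to a half-sibling = 1/4 (half-sibs share one parent — one path of length 2: r = (1/2)^2 = 1/4).
r to a full niece or nephew = 1/4 (full aunt/uncle↔niece/nephew: two paths of length 3 through the shared grandparent pair: r = 2·(1/2)^3 = 1/4).
r to a double first cousin = 0.25 (double first cousins share both grandparent pairs — four paths of length 4: r = 4·(1/2)^4 = 1/4).
r to a great-grandoffspring = 0.125 (three parent–offspring links: r = (1/2)^3 = 1/8).
Summing one r·B term per recipient: 3·0.25·0.33 + 3·0.25·0.371 + 4·0.25·0.452 + 4·0.125·0.341 = 1.14825.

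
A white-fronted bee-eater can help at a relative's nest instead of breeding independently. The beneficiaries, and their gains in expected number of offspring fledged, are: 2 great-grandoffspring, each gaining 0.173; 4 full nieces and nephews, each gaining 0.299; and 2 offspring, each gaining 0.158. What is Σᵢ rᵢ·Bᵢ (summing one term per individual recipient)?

r to a great-grandoffspring = 1/8 (three parent–offspring links: r = (1/2)^3 = 1/8).
r to a full niece or nephew = 1/4 (full aunt/uncle↔niece/nephew: two paths of length 3 through the shared grandparent pair: r = 2·(1/2)^3 = 1/4).
r to an offspring = 0.5 (one parent–offspring link: r = (1/2)^1 = 1/2).
Summing one r·B term per recipient: 2·0.125·0.173 + 4·0.25·0.299 + 2·0.5·0.158 = 0.50025.

0.50025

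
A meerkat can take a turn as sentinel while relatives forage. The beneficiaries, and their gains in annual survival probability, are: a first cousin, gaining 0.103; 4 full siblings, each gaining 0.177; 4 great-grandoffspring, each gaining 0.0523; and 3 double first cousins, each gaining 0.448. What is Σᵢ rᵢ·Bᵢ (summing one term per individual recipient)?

r to a first cousin = 1/8 (first cousins share one grandparent pair — two paths of length 4: r = 2·(1/2)^4 = 1/8).
r to a full sibling = 1/2 (full sibs share both parents — two paths of length 2: r = 2·(1/2)^2 = 1/2).
r to a great-grandoffspring = 1/8 (three parent–offspring links: r = (1/2)^3 = 1/8).
r to a double first cousin = 0.25 (double first cousins share both grandparent pairs — four paths of length 4: r = 4·(1/2)^4 = 1/4).
Summing one r·B term per recipient: 1·0.125·0.103 + 4·0.5·0.177 + 4·0.125·0.0523 + 3·0.25·0.448 = 0.729025.

0.729025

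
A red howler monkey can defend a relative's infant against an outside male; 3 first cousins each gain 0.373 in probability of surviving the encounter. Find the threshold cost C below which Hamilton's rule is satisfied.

r to a first cousin = 1/8 (first cousins share one grandparent pair — two paths of length 4: r = 2·(1/2)^4 = 1/8).
Hamilton's rule: n·r·B > C, so the trait is favored while C < n·r·B = 3·0.125·0.373 = 0.139875.

0.139875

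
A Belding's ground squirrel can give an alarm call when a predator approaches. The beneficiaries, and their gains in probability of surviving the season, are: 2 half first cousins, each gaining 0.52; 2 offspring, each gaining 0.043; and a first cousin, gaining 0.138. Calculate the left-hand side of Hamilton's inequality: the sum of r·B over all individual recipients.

r to a half first cousin = 0.0625 (half first cousins share one grandparent — one path of length 4: r = (1/2)^4 = 1/16).
r to an offspring = 0.5 (one parent–offspring link: r = (1/2)^1 = 1/2).
r to a first cousin = 0.125 (first cousins share one grandparent pair — two paths of length 4: r = 2·(1/2)^4 = 1/8).
Summing one r·B term per recipient: 2·0.0625·0.52 + 2·0.5·0.043 + 1·0.125·0.138 = 0.12525.

0.12525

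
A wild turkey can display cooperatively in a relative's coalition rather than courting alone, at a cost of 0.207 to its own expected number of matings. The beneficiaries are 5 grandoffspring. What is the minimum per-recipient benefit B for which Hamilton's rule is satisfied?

r to a grandoffspring = 0.25 (two parent–offspring links: r = (1/2)^2 = 1/4).
Hamilton's rule with n recipients of equal r: n·r·B > C, so B > C/(n·r) = 0.207/(5·0.25) = 0.1656.

0.1656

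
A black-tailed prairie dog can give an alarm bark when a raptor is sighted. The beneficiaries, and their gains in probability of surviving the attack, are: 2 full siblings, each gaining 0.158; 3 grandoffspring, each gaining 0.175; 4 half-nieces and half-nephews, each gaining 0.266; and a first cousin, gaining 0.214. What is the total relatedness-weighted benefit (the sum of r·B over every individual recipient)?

0.449

r to a full sibling = 1/2 (full sibs share both parents — two paths of length 2: r = 2·(1/2)^2 = 1/2).
r to a grandoffspring = 1/4 (two parent–offspring links: r = (1/2)^2 = 1/4).
r to a half-niece or half-nephew = 1/8 (half-aunt/uncle↔niece/nephew: one path of length 3: r = (1/2)^3 = 1/8).
r to a first cousin = 0.125 (first cousins share one grandparent pair — two paths of length 4: r = 2·(1/2)^4 = 1/8).
Summing one r·B term per recipient: 2·0.5·0.158 + 3·0.25·0.175 + 4·0.125·0.266 + 1·0.125·0.214 = 0.449.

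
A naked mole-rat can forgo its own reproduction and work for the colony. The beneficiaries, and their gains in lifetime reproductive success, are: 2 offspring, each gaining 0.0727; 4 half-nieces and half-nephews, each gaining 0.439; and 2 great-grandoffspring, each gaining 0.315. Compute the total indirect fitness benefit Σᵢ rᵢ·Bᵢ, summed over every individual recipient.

r to an offspring = 0.5 (one parent–offspring link: r = (1/2)^1 = 1/2).
r to a half-niece or half-nephew = 0.125 (half-aunt/uncle↔niece/nephew: one path of length 3: r = (1/2)^3 = 1/8).
r to a great-grandoffspring = 1/8 (three parent–offspring links: r = (1/2)^3 = 1/8).
Summing one r·B term per recipient: 2·0.5·0.0727 + 4·0.125·0.439 + 2·0.125·0.315 = 0.37095.

0.37095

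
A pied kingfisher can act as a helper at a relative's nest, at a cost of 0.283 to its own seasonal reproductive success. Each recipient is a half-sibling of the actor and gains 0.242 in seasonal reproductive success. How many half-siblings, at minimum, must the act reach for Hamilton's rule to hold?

5

r to a half-sibling = 1/4 (half-sibs share one parent — one path of length 2: r = (1/2)^2 = 1/4).
Hamilton's rule: n·r·B > C  ⇒  n > C/(r·B) = 0.283/(0.25·0.242) = 4.678.
The smallest integer exceeding 4.678 is 5.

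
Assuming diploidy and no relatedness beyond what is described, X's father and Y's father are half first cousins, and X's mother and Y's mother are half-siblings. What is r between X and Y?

0.078125

With two independent routes of shared ancestry, r is the sum of the two contributions.
X and Y are related in two ways: half second cousins through their fathers (r = 1/64) and half first cousins through their mothers (r = 1/16).
r = 1/64 + 1/16 = 0.078125.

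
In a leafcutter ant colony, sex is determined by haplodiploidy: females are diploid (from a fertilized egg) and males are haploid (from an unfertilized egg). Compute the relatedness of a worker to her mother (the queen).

One meiotic link between diploid queen and diploid daughter: r = 1/2.

0.5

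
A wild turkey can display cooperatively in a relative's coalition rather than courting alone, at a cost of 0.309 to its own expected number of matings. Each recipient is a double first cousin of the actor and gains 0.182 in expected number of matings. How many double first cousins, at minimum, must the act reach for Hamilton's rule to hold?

7

r to a double first cousin = 1/4 (double first cousins share both grandparent pairs — four paths of length 4: r = 4·(1/2)^4 = 1/4).
Hamilton's rule: n·r·B > C  ⇒  n > C/(r·B) = 0.309/(0.25·0.182) = 6.791.
The smallest integer exceeding 6.791 is 7.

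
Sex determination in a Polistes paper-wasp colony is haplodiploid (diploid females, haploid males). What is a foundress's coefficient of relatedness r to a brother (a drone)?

Her haploid brother carries none of their father's genes and a random half of their mother's genome; that half matches the maternal half of her own genome with probability 1/2: r = 1/2 · 1/2 = 1/4.

0.25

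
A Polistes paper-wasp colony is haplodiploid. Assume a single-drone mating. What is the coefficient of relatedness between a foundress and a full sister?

Haplodiploid full sisters inherit their father's entire haploid genome identically (contributing 1/2) and on average half of their mother's contribution (1/2 · 1/2 = 1/4); r = 1/2 + 1/4 = 3/4.

0.75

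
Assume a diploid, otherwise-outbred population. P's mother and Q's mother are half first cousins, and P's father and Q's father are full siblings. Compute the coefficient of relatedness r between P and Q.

0.140625

With two independent routes of shared ancestry, r is the sum of the two contributions.
P and Q are related in two ways: half second cousins through their mothers (r = 1/64) and first cousins through their fathers (r = 1/8).
r = 1/64 + 1/8 = 9/64 = 0.140625.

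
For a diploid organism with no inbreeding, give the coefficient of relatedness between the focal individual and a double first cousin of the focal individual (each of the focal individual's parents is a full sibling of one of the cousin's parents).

0.25

Each parent–offspring link contributes a factor of 1/2, and independent paths through distinct common ancestors add.
Double first cousins share both grandparent pairs — four paths of length 4: r = 4·(1/2)^4 = 1/4.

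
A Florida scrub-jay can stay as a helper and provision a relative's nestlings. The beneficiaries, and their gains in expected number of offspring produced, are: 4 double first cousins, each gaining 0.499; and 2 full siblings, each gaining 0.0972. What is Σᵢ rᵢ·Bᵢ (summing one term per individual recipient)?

r to a double first cousin = 0.25 (double first cousins share both grandparent pairs — four paths of length 4: r = 4·(1/2)^4 = 1/4).
r to a full sibling = 1/2 (full sibs share both parents — two paths of length 2: r = 2·(1/2)^2 = 1/2).
Summing one r·B term per recipient: 4·0.25·0.499 + 2·0.5·0.0972 = 0.5962.

0.5962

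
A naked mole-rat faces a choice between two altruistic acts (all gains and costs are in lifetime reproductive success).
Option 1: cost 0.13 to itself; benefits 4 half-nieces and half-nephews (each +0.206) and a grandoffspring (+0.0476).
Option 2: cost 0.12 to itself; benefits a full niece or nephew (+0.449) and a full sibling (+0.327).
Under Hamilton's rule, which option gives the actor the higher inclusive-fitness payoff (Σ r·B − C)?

Option 1: r to a half-niece or half-nephew = 0.125.
Option 1: r to a grandoffspring = 0.25.
Option 1: Σ r·B − C = (4·0.125·0.206 + 1·0.25·0.0476) − 0.13 = -0.0151.
Option 2: r to a full niece or nephew = 0.25.
Option 2: r to a full sibling = 0.5.
Option 2: Σ r·B − C = (1·0.25·0.449 + 1·0.5·0.327) − 0.12 = 0.15575.
Option 2 has the higher net inclusive-fitness payoff.

Option 2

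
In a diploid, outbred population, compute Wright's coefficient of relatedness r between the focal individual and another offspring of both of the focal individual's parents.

Each parent–offspring link contributes a factor of 1/2, and independent paths through distinct common ancestors add.
Full sibs share both parents — two paths of length 2: r = 2·(1/2)^2 = 1/2.

0.5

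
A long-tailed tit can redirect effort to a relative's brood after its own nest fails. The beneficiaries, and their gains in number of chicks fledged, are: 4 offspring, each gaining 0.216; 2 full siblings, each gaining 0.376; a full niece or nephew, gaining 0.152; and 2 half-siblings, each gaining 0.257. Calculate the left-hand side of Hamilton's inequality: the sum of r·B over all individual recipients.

0.9745

r to an offspring = 0.5 (one parent–offspring link: r = (1/2)^1 = 1/2).
r to a full sibling = 1/2 (full sibs share both parents — two paths of length 2: r = 2·(1/2)^2 = 1/2).
r to a full niece or nephew = 1/4 (full aunt/uncle↔niece/nephew: two paths of length 3 through the shared grandparent pair: r = 2·(1/2)^3 = 1/4).
r to a half-sibling = 0.25 (half-sibs share one parent — one path of length 2: r = (1/2)^2 = 1/4).
Summing one r·B term per recipient: 4·0.5·0.216 + 2·0.5·0.376 + 1·0.25·0.152 + 2·0.25·0.257 = 0.9745.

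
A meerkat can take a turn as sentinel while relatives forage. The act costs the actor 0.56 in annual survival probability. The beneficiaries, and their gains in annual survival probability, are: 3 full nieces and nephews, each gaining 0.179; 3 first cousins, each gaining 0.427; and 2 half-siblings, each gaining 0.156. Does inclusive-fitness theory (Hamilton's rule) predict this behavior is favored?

Hamilton's rule: the trait is favored when the sum of r·B over every recipient exceeds the actor's cost C.
r to a full niece or nephew = 1/4 (full aunt/uncle↔niece/nephew: two paths of length 3 through the shared grandparent pair: r = 2·(1/2)^3 = 1/4).
r to a first cousin = 1/8 (first cousins share one grandparent pair — two paths of length 4: r = 2·(1/2)^4 = 1/8).
r to a half-sibling = 1/4 (half-sibs share one parent — one path of length 2: r = (1/2)^2 = 1/4).
Summing one r·B term per recipient: 3·0.25·0.179 + 3·0.125·0.427 + 2·0.25·0.156 = 0.372375.
0.372375 < 0.56: the indirect benefit is less than the cost.

No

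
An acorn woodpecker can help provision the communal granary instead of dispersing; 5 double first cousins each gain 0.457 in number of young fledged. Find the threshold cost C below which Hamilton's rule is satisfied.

0.57125

r to a double first cousin = 1/4 (double first cousins share both grandparent pairs — four paths of length 4: r = 4·(1/2)^4 = 1/4).
Hamilton's rule: n·r·B > C, so the trait is favored while C < n·r·B = 5·0.25·0.457 = 0.57125.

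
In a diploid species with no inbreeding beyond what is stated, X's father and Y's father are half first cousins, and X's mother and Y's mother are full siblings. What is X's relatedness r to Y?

With two independent routes of shared ancestry, r is the sum of the two contributions.
X and Y are related in two ways: half second cousins through their fathers (r = 1/64) and first cousins through their mothers (r = 1/8).
r = 1/64 + 1/8 = 0.140625.

0.140625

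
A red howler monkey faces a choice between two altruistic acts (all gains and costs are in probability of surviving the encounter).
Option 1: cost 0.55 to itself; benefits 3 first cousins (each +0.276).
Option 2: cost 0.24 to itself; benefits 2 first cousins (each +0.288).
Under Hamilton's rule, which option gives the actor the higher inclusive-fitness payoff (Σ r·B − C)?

Option 2

Option 1: r to a first cousin = 0.125.
Option 1: Σ r·B − C = (3·0.125·0.276) − 0.55 = -0.4465.
Option 2: r to a first cousin = 0.125.
Option 2: Σ r·B − C = (2·0.125·0.288) − 0.24 = -0.168.
Option 2 has the higher net inclusive-fitness payoff.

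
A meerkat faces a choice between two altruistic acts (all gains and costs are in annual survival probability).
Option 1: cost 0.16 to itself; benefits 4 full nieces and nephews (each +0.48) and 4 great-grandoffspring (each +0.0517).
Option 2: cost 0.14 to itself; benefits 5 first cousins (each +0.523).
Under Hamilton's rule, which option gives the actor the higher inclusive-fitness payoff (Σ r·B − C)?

Option 1: r to a full niece or nephew = 0.25.
Option 1: r to a great-grandoffspring = 0.125.
Option 1: Σ r·B − C = (4·0.25·0.48 + 4·0.125·0.0517) − 0.16 = 0.34585.
Option 2: r to a first cousin = 0.125.
Option 2: Σ r·B − C = (5·0.125·0.523) − 0.14 = 0.186875.
Option 1 has the higher net inclusive-fitness payoff.

Option 1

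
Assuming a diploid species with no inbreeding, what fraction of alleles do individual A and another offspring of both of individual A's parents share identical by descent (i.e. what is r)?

0.5

Each parent–offspring link contributes a factor of 1/2, and independent paths through distinct common ancestors add.
Full sibs share both parents — two paths of length 2: r = 2·(1/2)^2 = 1/2.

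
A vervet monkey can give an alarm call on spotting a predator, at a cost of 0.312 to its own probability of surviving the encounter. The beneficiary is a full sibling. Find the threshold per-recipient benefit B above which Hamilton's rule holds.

0.624

r to a full sibling = 1/2 (full sibs share both parents — two paths of length 2: r = 2·(1/2)^2 = 1/2).
Hamilton's rule with n recipients of equal r: n·r·B > C, so B > C/(n·r) = 0.312/(1·0.5) = 0.624.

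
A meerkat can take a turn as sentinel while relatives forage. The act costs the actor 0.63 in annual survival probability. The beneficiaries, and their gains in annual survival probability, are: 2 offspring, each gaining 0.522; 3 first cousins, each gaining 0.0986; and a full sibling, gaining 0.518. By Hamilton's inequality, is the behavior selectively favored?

Yes

Hamilton's rule: the trait is favored when the sum of r·B over every recipient exceeds the actor's cost C.
r to an offspring = 0.5 (one parent–offspring link: r = (1/2)^1 = 1/2).
r to a first cousin = 0.125 (first cousins share one grandparent pair — two paths of length 4: r = 2·(1/2)^4 = 1/8).
r to a full sibling = 0.5 (full sibs share both parents — two paths of length 2: r = 2·(1/2)^2 = 1/2).
Summing one r·B term per recipient: 2·0.5·0.522 + 3·0.125·0.0986 + 1·0.5·0.518 = 0.817975.
0.817975 > 0.63: the indirect benefit exceeds the cost.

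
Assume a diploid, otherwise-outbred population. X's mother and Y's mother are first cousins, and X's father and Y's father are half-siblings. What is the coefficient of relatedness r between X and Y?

Relatedness sums over independent paths through distinct common ancestors.
X and Y are related in two ways: second cousins through their mothers (r = 1/32) and half first cousins through their fathers (r = 1/16).
r = 1/32 + 1/16 = 0.09375.

0.09375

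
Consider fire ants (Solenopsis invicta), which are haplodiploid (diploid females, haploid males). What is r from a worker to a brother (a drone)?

Her haploid brother carries none of their father's genes and a random half of their mother's genome; that half matches the maternal half of her own genome with probability 1/2: r = 1/2 · 1/2 = 1/4.

0.25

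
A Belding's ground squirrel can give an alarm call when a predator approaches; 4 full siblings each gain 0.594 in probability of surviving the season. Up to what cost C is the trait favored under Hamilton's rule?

r to a full sibling = 1/2 (full sibs share both parents — two paths of length 2: r = 2·(1/2)^2 = 1/2).
Hamilton's rule: n·r·B > C, so the trait is favored while C < n·r·B = 4·0.5·0.594 = 1.188.

1.188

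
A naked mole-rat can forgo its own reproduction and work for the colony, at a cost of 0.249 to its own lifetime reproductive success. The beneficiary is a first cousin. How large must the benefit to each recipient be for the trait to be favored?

1.992

r to a first cousin = 0.125 (first cousins share one grandparent pair — two paths of length 4: r = 2·(1/2)^4 = 1/8).
Hamilton's rule with n recipients of equal r: n·r·B > C, so B > C/(n·r) = 0.249/(1·0.125) = 1.992.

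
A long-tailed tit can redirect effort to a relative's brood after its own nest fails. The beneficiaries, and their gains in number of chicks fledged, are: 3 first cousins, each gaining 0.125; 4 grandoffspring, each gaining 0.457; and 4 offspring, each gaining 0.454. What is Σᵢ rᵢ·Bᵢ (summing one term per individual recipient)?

1.411875

r to a first cousin = 1/8 (first cousins share one grandparent pair — two paths of length 4: r = 2·(1/2)^4 = 1/8).
r to a grandoffspring = 1/4 (two parent–offspring links: r = (1/2)^2 = 1/4).
r to an offspring = 1/2 (one parent–offspring link: r = (1/2)^1 = 1/2).
Summing one r·B term per recipient: 3·0.125·0.125 + 4·0.25·0.457 + 4·0.5·0.454 = 1.411875.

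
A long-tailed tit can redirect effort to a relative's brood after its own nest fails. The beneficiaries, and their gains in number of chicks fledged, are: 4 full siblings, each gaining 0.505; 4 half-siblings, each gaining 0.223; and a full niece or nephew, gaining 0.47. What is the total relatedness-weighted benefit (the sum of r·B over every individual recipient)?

1.3505

r to a full sibling = 1/2 (full sibs share both parents — two paths of length 2: r = 2·(1/2)^2 = 1/2).
r to a half-sibling = 1/4 (half-sibs share one parent — one path of length 2: r = (1/2)^2 = 1/4).
r to a full niece or nephew = 1/4 (full aunt/uncle↔niece/nephew: two paths of length 3 through the shared grandparent pair: r = 2·(1/2)^3 = 1/4).
Summing one r·B term per recipient: 4·0.5·0.505 + 4·0.25·0.223 + 1·0.25·0.47 = 1.3505.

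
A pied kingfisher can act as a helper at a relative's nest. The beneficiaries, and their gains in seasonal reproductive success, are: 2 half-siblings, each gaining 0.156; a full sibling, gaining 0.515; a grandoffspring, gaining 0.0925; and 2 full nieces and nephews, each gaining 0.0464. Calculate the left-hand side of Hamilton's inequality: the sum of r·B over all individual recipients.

0.381825

r to a half-sibling = 0.25 (half-sibs share one parent — one path of length 2: r = (1/2)^2 = 1/4).
r to a full sibling = 0.5 (full sibs share both parents — two paths of length 2: r = 2·(1/2)^2 = 1/2).
r to a grandoffspring = 1/4 (two parent–offspring links: r = (1/2)^2 = 1/4).
r to a full niece or nephew = 0.25 (full aunt/uncle↔niece/nephew: two paths of length 3 through the shared grandparent pair: r = 2·(1/2)^3 = 1/4).
Summing one r·B term per recipient: 2·0.25·0.156 + 1·0.5·0.515 + 1·0.25·0.0925 + 2·0.25·0.0464 = 0.381825.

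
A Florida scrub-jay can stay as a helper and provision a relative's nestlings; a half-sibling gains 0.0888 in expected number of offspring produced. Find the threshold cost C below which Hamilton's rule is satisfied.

0.0222

r to a half-sibling = 0.25 (half-sibs share one parent — one path of length 2: r = (1/2)^2 = 1/4).
Hamilton's rule: n·r·B > C, so the trait is favored while C < n·r·B = 1·0.25·0.0888 = 0.0222.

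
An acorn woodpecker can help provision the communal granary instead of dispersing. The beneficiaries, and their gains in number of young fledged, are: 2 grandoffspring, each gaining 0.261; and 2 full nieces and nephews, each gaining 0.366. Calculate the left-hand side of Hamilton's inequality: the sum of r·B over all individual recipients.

r to a grandoffspring = 1/4 (two parent–offspring links: r = (1/2)^2 = 1/4).
r to a full niece or nephew = 0.25 (full aunt/uncle↔niece/nephew: two paths of length 3 through the shared grandparent pair: r = 2·(1/2)^3 = 1/4).
Summing one r·B term per recipient: 2·0.25·0.261 + 2·0.25·0.366 = 0.3135.

0.3135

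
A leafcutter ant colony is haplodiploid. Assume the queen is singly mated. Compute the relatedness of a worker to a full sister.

0.75

Haplodiploid full sisters inherit their father's entire haploid genome identically (contributing 1/2) and on average half of their mother's contribution (1/2 · 1/2 = 1/4); r = 1/2 + 1/4 = 3/4.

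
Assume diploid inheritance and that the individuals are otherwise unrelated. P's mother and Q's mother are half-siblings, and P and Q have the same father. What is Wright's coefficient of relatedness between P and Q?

With two independent routes of shared ancestry, r is the sum of the two contributions.
P and Q are related in two ways: half first cousins through their mothers (r = 1/16) and half-sibs through their shared father (r = 1/4).
r = 1/16 + 1/4 = 0.3125.

0.3125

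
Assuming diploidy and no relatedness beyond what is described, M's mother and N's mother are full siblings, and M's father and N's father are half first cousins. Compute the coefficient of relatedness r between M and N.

Wright's path rule: contributions from independent ancestry routes add.
M and N are related in two ways: first cousins through their mothers (r = 1/8) and half second cousins through their fathers (r = 1/64).
r = 1/8 + 1/64 = 0.140625.

0.140625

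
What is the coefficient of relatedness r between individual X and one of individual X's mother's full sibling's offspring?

Each parent–offspring link contributes a factor of 1/2, and independent paths through distinct common ancestors add.
First cousins share one grandparent pair — two paths of length 4: r = 2·(1/2)^4 = 1/8.

0.125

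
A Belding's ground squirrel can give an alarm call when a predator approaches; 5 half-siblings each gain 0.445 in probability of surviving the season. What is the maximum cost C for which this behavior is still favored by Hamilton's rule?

r to a half-sibling = 1/4 (half-sibs share one parent — one path of length 2: r = (1/2)^2 = 1/4).
Hamilton's rule: n·r·B > C, so the trait is favored while C < n·r·B = 5·0.25·0.445 = 0.55625.

0.55625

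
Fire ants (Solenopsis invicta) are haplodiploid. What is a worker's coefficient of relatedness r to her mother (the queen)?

One meiotic link between diploid queen and diploid daughter: r = 1/2.

0.5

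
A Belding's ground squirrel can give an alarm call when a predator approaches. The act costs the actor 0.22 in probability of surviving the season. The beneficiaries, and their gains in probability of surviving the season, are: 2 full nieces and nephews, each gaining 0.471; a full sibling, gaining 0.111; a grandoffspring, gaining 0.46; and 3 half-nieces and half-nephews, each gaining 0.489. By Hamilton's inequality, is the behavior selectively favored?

Yes

Hamilton's rule: the trait is favored when the sum of r·B over every recipient exceeds the actor's cost C.
r to a full niece or nephew = 1/4 (full aunt/uncle↔niece/nephew: two paths of length 3 through the shared grandparent pair: r = 2·(1/2)^3 = 1/4).
r to a full sibling = 0.5 (full sibs share both parents — two paths of length 2: r = 2·(1/2)^2 = 1/2).
r to a grandoffspring = 1/4 (two parent–offspring links: r = (1/2)^2 = 1/4).
r to a half-niece or half-nephew = 0.125 (half-aunt/uncle↔niece/nephew: one path of length 3: r = (1/2)^3 = 1/8).
Summing one r·B term per recipient: 2·0.25·0.471 + 1·0.5·0.111 + 1·0.25·0.46 + 3·0.125·0.489 = 0.589375.
0.589375 > 0.22: the indirect benefit exceeds the cost.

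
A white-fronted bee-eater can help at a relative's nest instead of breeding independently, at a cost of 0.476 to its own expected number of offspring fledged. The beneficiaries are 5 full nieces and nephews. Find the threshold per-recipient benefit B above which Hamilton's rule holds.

r to a full niece or nephew = 1/4 (full aunt/uncle↔niece/nephew: two paths of length 3 through the shared grandparent pair: r = 2·(1/2)^3 = 1/4).
Hamilton's rule with n recipients of equal r: n·r·B > C, so B > C/(n·r) = 0.476/(5·0.25) = 0.3808.

0.3808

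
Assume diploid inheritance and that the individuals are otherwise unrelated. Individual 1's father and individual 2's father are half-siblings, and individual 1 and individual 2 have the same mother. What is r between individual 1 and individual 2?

Relatedness sums over independent paths through distinct common ancestors.
Individual 1 and individual 2 are related in two ways: half first cousins through their fathers (r = 1/16) and half-sibs through their shared mother (r = 1/4).
r = 1/16 + 1/4 = 5/16 = 0.3125.

0.3125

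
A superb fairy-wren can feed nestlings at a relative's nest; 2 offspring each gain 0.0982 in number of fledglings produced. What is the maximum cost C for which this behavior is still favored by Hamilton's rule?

0.0982

r to an offspring = 1/2 (one parent–offspring link: r = (1/2)^1 = 1/2).
Hamilton's rule: n·r·B > C, so the trait is favored while C < n·r·B = 2·0.5·0.0982 = 0.0982.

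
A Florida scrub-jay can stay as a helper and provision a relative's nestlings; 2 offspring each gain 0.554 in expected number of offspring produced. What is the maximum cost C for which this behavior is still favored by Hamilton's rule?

0.554

r to an offspring = 1/2 (one parent–offspring link: r = (1/2)^1 = 1/2).
Hamilton's rule: n·r·B > C, so the trait is favored while C < n·r·B = 2·0.5·0.554 = 0.554.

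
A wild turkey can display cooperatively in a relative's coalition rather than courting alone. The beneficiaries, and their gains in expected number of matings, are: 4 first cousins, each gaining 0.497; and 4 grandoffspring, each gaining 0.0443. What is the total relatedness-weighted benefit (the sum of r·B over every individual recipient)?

0.2928

r to a first cousin = 0.125 (first cousins share one grandparent pair — two paths of length 4: r = 2·(1/2)^4 = 1/8).
r to a grandoffspring = 1/4 (two parent–offspring links: r = (1/2)^2 = 1/4).
Summing one r·B term per recipient: 4·0.125·0.497 + 4·0.25·0.0443 = 0.2928.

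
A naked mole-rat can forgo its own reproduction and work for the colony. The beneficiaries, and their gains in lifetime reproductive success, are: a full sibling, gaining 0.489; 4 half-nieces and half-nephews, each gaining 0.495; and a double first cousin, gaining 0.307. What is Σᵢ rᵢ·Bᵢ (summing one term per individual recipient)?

r to a full sibling = 1/2 (full sibs share both parents — two paths of length 2: r = 2·(1/2)^2 = 1/2).
r to a half-niece or half-nephew = 1/8 (half-aunt/uncle↔niece/nephew: one path of length 3: r = (1/2)^3 = 1/8).
r to a double first cousin = 1/4 (double first cousins share both grandparent pairs — four paths of length 4: r = 4·(1/2)^4 = 1/4).
Summing one r·B term per recipient: 1·0.5·0.489 + 4·0.125·0.495 + 1·0.25·0.307 = 0.56875.

0.56875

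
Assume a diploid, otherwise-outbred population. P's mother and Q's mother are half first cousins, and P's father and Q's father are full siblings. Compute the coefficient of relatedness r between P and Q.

0.140625

Relatedness sums over independent paths through distinct common ancestors.
P and Q are related in two ways: half second cousins through their mothers (r = 1/64) and first cousins through their fathers (r = 1/8).
r = 1/64 + 1/8 = 0.140625.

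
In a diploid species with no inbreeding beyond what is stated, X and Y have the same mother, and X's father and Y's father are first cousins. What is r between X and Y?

Relatedness sums over independent paths through distinct common ancestors.
X and Y are related in two ways: half-sibs through their shared mother (r = 1/4) and second cousins through their fathers (r = 1/32).
r = 1/4 + 1/32 = 9/32 = 0.28125.

0.28125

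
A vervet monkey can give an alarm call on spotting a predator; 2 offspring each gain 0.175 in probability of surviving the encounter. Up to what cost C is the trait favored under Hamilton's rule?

0.175

r to an offspring = 1/2 (one parent–offspring link: r = (1/2)^1 = 1/2).
Hamilton's rule: n·r·B > C, so the trait is favored while C < n·r·B = 2·0.5·0.175 = 0.175.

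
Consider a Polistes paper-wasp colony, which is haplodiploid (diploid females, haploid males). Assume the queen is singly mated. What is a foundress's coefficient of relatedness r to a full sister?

0.75

Haplodiploid full sisters inherit their father's entire haploid genome identically (contributing 1/2) and on average half of their mother's contribution (1/2 · 1/2 = 1/4); r = 1/2 + 1/4 = 3/4.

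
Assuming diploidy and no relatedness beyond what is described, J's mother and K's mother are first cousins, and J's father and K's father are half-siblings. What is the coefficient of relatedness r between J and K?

0.09375

Independent pedigree routes through distinct common ancestors add.
J and K are related in two ways: second cousins through their mothers (r = 1/32) and half first cousins through their fathers (r = 1/16).
r = 1/32 + 1/16 = 0.09375.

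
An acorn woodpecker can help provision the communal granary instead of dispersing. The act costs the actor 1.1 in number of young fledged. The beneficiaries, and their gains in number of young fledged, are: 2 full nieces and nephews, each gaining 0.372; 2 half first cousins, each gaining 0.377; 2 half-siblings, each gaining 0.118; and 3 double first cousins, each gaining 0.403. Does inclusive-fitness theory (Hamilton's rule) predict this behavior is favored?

No

Hamilton's rule: the trait is favored when the sum of r·B over every recipient exceeds the actor's cost C.
r to a full niece or nephew = 0.25 (full aunt/uncle↔niece/nephew: two paths of length 3 through the shared grandparent pair: r = 2·(1/2)^3 = 1/4).
r to a half first cousin = 1/16 (half first cousins share one grandparent — one path of length 4: r = (1/2)^4 = 1/16).
r to a half-sibling = 0.25 (half-sibs share one parent — one path of length 2: r = (1/2)^2 = 1/4).
r to a double first cousin = 1/4 (double first cousins share both grandparent pairs — four paths of length 4: r = 4·(1/2)^4 = 1/4).
Summing one r·B term per recipient: 2·0.25·0.372 + 2·0.0625·0.377 + 2·0.25·0.118 + 3·0.25·0.403 = 0.594375.
0.594375 < 1.1: the indirect benefit is less than the cost.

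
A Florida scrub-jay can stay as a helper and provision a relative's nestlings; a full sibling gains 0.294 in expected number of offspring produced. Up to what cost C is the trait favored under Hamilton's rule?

0.147

r to a full sibling = 0.5 (full sibs share both parents — two paths of length 2: r = 2·(1/2)^2 = 1/2).
Hamilton's rule: n·r·B > C, so the trait is favored while C < n·r·B = 1·0.5·0.294 = 0.147.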